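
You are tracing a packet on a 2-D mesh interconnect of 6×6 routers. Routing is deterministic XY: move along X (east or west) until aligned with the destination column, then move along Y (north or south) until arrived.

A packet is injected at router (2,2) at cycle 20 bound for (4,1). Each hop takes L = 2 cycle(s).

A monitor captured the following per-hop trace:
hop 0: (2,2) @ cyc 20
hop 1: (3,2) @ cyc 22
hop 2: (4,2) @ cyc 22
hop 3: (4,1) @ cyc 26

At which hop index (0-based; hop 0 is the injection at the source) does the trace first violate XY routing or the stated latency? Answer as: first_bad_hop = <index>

first_bad_hop = 2

check 1→ d=(1,0) cyc+2: ok
check 2→ d=(1,0) cyc+0: BAD: Δcyc=0≠L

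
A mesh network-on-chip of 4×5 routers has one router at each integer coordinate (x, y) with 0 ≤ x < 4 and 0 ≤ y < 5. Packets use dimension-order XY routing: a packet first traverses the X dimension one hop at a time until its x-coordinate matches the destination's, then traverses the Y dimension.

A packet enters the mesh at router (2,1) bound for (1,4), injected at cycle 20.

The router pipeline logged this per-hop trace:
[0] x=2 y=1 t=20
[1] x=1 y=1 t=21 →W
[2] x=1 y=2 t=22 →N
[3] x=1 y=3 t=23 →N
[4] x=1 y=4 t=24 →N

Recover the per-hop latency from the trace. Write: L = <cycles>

Between hops 0 and 1 the cycle counter advances 21 − 20 = 1.
Per-hop latency L = Δcyc = 1.

L = 1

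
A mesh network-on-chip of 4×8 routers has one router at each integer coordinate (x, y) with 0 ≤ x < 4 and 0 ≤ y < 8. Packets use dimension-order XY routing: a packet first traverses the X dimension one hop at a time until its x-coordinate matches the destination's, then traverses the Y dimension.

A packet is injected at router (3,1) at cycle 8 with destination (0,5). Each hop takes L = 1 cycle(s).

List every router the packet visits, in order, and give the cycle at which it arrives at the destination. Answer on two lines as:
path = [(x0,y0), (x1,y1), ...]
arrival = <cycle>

path = [(3,1), (2,1), (1,1), (0,1), (0,2), (0,3), (0,4), (0,5)]
arrival = 15

[0] x=3 y=1 t=8
[1] x=2 y=1 t=9 →W
[2] x=1 y=1 t=10 →W
[3] x=0 y=1 t=11 →W
[4] x=0 y=2 t=12 →N
[5] x=0 y=3 t=13 →N
[6] x=0 y=4 t=14 →N
[7] x=0 y=5 t=15 →N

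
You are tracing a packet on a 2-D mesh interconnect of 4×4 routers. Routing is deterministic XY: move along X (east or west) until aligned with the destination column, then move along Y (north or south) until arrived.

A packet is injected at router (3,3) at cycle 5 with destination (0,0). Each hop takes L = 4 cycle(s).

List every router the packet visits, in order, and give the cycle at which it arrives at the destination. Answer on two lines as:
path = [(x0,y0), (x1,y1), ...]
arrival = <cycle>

[0] x=3 y=3 t=5
[1] x=2 y=3 t=9 →W
[2] x=1 y=3 t=13 →W
[3] x=0 y=3 t=17 →W
[4] x=0 y=2 t=21 →S
[5] x=0 y=1 t=25 →S
[6] x=0 y=0 t=29 →S

path = [(3,3), (2,3), (1,3), (0,3), (0,2), (0,1), (0,0)]
arrival = 29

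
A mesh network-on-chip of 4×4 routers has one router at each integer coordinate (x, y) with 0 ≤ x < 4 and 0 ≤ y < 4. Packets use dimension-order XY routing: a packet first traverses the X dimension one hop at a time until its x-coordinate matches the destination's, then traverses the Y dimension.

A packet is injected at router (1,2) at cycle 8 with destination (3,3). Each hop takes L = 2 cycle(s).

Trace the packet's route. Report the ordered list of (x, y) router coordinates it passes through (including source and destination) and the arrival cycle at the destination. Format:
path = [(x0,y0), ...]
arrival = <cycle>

path = [(1,2), (2,2), (3,2), (3,3)]
arrival = 14

t=8: at (1,2)
t=10: at (2,2) after E
t=12: at (3,2) after E
t=14: at (3,3) after N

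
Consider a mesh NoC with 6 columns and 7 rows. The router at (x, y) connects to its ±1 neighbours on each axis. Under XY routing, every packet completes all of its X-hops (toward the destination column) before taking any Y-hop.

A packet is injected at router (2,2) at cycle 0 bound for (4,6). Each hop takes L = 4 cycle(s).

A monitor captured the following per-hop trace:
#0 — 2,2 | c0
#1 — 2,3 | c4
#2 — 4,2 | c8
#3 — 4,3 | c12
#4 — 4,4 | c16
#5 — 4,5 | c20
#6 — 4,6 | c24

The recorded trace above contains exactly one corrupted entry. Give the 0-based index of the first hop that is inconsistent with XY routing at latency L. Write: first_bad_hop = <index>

  1: Δx=+0 Δy=+1 Δt=4 [BAD: Y-move but x=2≠4]

first_bad_hop = 1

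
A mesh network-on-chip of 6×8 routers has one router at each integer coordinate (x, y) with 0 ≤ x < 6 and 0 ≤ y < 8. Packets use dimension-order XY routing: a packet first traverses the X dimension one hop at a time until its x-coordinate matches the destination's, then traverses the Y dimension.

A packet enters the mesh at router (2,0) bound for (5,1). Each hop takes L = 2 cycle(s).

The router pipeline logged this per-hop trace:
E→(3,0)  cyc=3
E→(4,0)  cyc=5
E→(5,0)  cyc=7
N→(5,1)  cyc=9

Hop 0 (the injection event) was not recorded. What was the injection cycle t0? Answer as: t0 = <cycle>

The first recorded entry is hop 1 at cycle 3.
Subtract one hop: t0 = 3 − 2 = 1.

t0 = 1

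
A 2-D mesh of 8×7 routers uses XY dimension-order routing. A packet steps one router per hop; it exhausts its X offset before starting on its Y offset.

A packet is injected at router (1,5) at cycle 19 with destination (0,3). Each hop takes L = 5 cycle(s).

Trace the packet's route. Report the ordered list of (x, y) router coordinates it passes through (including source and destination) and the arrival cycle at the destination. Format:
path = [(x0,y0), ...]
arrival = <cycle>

path = [(1,5), (0,5), (0,4), (0,3)]
arrival = 34

[0] x=1 y=5 t=19
[1] x=0 y=5 t=24 →W
[2] x=0 y=4 t=29 →S
[3] x=0 y=3 t=34 →S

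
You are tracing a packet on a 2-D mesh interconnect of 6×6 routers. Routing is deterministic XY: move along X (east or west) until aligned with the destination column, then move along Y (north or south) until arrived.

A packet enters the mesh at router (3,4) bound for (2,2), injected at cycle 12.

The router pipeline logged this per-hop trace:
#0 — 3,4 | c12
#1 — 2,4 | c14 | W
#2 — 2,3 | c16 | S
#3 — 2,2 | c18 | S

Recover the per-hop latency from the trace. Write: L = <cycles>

cyc[1] − cyc[0] = 14 − 12 = 2.
Per-hop latency L = Δcyc = 2.

L = 2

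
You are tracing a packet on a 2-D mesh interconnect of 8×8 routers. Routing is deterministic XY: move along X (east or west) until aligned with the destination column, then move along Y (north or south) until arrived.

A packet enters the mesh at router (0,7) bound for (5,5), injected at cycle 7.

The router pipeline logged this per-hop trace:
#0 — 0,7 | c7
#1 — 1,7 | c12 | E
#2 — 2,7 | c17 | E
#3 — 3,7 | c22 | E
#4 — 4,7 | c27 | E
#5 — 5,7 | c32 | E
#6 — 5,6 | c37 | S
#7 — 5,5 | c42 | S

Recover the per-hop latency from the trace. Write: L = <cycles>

cyc[1] − cyc[0] = 12 − 7 = 5.
That increment is L by definition: L = 5.

L = 5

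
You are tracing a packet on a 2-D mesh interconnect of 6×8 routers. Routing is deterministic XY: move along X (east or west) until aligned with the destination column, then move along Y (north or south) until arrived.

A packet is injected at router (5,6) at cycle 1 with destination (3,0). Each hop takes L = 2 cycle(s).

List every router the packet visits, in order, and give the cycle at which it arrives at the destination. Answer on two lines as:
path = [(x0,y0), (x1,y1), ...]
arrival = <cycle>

hop 0: (5,6) @ cyc 1
hop 1: (4,6) @ cyc 3  [W]
hop 2: (3,6) @ cyc 5  [W]
hop 3: (3,5) @ cyc 7  [S]
hop 4: (3,4) @ cyc 9  [S]
hop 5: (3,3) @ cyc 11  [S]
hop 6: (3,2) @ cyc 13  [S]
hop 7: (3,1) @ cyc 15  [S]
hop 8: (3,0) @ cyc 17  [S]

path = [(5,6), (4,6), (3,6), (3,5), (3,4), (3,3), (3,2), (3,1), (3,0)]
arrival = 17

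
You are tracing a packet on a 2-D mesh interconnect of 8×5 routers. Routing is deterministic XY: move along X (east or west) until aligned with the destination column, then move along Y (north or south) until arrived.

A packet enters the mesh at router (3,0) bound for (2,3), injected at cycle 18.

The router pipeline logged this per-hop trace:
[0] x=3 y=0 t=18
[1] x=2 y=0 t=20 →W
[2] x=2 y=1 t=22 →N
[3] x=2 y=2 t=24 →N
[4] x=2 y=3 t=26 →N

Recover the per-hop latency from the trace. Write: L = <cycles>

L = 2

Between hops 0 and 1 the cycle counter advances 20 − 18 = 2.
That increment is L by definition: L = 2.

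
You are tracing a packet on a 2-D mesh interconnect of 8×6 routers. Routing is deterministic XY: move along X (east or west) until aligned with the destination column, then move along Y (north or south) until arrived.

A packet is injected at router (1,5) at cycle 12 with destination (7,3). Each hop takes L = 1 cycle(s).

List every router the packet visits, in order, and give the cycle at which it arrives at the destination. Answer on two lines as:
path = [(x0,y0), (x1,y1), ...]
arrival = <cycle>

path = [(1,5), (2,5), (3,5), (4,5), (5,5), (6,5), (7,5), (7,4), (7,3)]
arrival = 20

#0 — 1,5 | c12
#1 — 2,5 | c13 | E
#2 — 3,5 | c14 | E
#3 — 4,5 | c15 | E
#4 — 5,5 | c16 | E
#5 — 6,5 | c17 | E
#6 — 7,5 | c18 | E
#7 — 7,4 | c19 | S
#8 — 7,3 | c20 | S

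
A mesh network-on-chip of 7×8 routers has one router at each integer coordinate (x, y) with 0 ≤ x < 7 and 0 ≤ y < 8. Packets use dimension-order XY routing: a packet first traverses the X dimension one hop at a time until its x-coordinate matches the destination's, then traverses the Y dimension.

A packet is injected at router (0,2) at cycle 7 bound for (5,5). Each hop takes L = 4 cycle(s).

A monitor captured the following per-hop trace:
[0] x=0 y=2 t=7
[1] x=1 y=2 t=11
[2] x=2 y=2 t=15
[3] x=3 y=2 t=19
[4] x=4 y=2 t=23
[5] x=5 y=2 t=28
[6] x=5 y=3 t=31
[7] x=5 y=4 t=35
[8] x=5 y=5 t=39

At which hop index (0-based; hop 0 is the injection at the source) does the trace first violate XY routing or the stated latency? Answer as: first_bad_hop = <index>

hop 1: step (+1,+0), +4 cyc — ok
hop 2: step (+1,+0), +4 cyc — ok
hop 3: step (+1,+0), +4 cyc — ok
hop 4: step (+1,+0), +4 cyc — ok
hop 5: step (+1,+0), +5 cyc — BAD: Δcyc=5≠L

first_bad_hop = 5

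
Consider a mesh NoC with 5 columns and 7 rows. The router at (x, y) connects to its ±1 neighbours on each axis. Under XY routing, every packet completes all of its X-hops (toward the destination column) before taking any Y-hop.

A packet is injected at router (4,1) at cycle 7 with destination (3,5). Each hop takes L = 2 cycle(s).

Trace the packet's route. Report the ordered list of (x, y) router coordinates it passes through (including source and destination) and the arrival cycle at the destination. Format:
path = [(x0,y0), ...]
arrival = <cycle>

path = [(4,1), (3,1), (3,2), (3,3), (3,4), (3,5)]
arrival = 17

#0 — 4,1 | c7
#1 — 3,1 | c9 | W
#2 — 3,2 | c11 | N
#3 — 3,3 | c13 | N
#4 — 3,4 | c15 | N
#5 — 3,5 | c17 | N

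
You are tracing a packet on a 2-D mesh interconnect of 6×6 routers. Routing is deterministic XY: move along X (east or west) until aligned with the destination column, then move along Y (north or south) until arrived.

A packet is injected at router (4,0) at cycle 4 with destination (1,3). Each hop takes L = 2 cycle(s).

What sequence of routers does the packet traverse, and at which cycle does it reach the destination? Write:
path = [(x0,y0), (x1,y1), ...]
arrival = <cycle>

path = [(4,0), (3,0), (2,0), (1,0), (1,1), (1,2), (1,3)]
arrival = 16

[0] x=4 y=0 t=4
[1] x=3 y=0 t=6 →W
[2] x=2 y=0 t=8 →W
[3] x=1 y=0 t=10 →W
[4] x=1 y=1 t=12 →N
[5] x=1 y=2 t=14 →N
[6] x=1 y=3 t=16 →N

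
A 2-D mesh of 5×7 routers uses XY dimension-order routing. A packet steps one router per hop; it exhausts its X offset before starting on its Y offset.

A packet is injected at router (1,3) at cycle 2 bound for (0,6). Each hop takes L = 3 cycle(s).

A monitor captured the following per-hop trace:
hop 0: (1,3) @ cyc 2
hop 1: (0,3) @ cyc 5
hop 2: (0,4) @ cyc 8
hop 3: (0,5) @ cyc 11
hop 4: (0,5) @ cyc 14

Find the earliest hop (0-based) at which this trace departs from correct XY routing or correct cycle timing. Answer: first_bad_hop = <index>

check 1→ d=(-1,0) cyc+3: ok
check 2→ d=(0,1) cyc+3: ok
check 3→ d=(0,1) cyc+3: ok
check 4→ d=(0,0) cyc+3: BAD: non-unit step

first_bad_hop = 4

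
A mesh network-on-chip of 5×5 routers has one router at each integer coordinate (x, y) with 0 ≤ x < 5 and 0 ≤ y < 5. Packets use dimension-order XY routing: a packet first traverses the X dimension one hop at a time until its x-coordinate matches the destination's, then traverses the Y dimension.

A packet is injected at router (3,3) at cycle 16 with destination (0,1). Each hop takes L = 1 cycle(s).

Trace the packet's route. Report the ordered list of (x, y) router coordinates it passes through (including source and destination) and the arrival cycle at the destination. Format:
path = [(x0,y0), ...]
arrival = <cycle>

path = [(3,3), (2,3), (1,3), (0,3), (0,2), (0,1)]
arrival = 21

[0] x=3 y=3 t=16
[1] x=2 y=3 t=17 →W
[2] x=1 y=3 t=18 →W
[3] x=0 y=3 t=19 →W
[4] x=0 y=2 t=20 →S
[5] x=0 y=1 t=21 →S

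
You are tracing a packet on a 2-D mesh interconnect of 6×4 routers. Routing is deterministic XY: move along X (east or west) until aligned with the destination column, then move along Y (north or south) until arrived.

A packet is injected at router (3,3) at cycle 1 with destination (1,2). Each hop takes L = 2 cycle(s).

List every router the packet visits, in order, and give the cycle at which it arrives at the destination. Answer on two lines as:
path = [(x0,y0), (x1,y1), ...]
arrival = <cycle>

path = [(3,3), (2,3), (1,3), (1,2)]
arrival = 7

src (3,3)  cyc=1
W→(2,3)  cyc=3
W→(1,3)  cyc=5
S→(1,2)  cyc=7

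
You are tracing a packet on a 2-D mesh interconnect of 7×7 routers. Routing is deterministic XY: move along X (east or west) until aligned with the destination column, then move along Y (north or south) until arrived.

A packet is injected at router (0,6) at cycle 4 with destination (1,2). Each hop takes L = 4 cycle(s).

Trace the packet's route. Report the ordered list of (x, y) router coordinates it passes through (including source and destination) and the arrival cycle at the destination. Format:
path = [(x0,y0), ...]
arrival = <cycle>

path = [(0,6), (1,6), (1,5), (1,4), (1,3), (1,2)]
arrival = 24

t=4: at (0,6)
t=8: at (1,6) after E
t=12: at (1,5) after S
t=16: at (1,4) after S
t=20: at (1,3) after S
t=24: at (1,2) after S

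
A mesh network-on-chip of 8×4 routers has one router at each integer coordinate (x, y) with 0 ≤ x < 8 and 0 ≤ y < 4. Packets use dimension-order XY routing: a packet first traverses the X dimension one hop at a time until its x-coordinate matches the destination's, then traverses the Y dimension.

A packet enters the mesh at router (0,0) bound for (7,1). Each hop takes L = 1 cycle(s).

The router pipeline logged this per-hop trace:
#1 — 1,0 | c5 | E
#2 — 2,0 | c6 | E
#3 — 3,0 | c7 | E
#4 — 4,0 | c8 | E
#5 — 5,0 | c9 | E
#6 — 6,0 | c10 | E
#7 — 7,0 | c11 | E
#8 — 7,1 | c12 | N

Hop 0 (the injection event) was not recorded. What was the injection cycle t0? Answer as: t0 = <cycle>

cyc[1] = 5 and cyc[k] = t0 + k·L for every k.
t0 = cyc[1] − L = 5 − 1 = 4.

t0 = 4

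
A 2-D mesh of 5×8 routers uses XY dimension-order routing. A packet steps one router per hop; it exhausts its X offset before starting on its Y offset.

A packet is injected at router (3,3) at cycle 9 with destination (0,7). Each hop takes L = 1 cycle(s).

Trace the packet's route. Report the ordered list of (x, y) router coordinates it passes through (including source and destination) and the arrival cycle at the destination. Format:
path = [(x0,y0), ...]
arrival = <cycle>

path = [(3,3), (2,3), (1,3), (0,3), (0,4), (0,5), (0,6), (0,7)]
arrival = 16

[0] x=3 y=3 t=9
[1] x=2 y=3 t=10 →W
[2] x=1 y=3 t=11 →W
[3] x=0 y=3 t=12 →W
[4] x=0 y=4 t=13 →N
[5] x=0 y=5 t=14 →N
[6] x=0 y=6 t=15 →N
[7] x=0 y=7 t=16 →N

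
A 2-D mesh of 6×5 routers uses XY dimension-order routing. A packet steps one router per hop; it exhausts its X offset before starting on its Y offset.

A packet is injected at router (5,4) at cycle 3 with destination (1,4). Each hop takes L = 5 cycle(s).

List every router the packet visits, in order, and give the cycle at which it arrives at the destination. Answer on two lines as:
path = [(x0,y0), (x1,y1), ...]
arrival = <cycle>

#0 — 5,4 | c3
#1 — 4,4 | c8 | W
#2 — 3,4 | c13 | W
#3 — 2,4 | c18 | W
#4 — 1,4 | c23 | W

path = [(5,4), (4,4), (3,4), (2,4), (1,4)]
arrival = 23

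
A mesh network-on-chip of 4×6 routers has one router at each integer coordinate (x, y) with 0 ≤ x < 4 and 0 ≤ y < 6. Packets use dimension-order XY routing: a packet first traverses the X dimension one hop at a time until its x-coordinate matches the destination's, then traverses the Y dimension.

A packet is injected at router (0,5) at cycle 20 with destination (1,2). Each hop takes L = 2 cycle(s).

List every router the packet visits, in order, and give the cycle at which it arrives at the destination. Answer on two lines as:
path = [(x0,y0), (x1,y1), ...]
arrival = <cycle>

path = [(0,5), (1,5), (1,4), (1,3), (1,2)]
arrival = 28

#0 — 0,5 | c20
#1 — 1,5 | c22 | E
#2 — 1,4 | c24 | S
#3 — 1,3 | c26 | S
#4 — 1,2 | c28 | S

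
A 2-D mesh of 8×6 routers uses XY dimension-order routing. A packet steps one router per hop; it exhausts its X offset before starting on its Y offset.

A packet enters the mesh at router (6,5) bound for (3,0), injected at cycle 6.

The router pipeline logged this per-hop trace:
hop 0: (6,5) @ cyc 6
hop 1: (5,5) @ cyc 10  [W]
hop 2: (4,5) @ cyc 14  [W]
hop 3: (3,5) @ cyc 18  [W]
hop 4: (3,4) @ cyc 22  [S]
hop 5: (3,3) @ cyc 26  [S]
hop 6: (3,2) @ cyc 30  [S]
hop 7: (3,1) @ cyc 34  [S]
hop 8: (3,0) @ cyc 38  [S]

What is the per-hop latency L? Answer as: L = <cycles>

L = 4

Between hops 0 and 1 the cycle counter advances 10 − 6 = 4.
Each hop adds L, hence L = 4.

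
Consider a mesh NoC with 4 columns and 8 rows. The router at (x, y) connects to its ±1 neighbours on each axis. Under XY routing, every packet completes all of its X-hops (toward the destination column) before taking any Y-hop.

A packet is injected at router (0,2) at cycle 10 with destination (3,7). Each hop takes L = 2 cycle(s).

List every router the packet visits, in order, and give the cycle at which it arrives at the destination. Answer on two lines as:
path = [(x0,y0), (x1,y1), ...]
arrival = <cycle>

#0 — 0,2 | c10
#1 — 1,2 | c12 | E
#2 — 2,2 | c14 | E
#3 — 3,2 | c16 | E
#4 — 3,3 | c18 | N
#5 — 3,4 | c20 | N
#6 — 3,5 | c22 | N
#7 — 3,6 | c24 | N
#8 — 3,7 | c26 | N

path = [(0,2), (1,2), (2,2), (3,2), (3,3), (3,4), (3,5), (3,6), (3,7)]
arrival = 26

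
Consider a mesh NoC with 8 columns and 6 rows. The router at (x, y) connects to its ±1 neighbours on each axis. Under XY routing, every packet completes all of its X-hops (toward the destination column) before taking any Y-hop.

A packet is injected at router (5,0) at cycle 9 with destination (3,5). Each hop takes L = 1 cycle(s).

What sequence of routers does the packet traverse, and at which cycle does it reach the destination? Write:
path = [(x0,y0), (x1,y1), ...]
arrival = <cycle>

path = [(5,0), (4,0), (3,0), (3,1), (3,2), (3,3), (3,4), (3,5)]
arrival = 16

src (5,0)  cyc=9
W→(4,0)  cyc=10
W→(3,0)  cyc=11
N→(3,1)  cyc=12
N→(3,2)  cyc=13
N→(3,3)  cyc=14
N→(3,4)  cyc=15
N→(3,5)  cyc=16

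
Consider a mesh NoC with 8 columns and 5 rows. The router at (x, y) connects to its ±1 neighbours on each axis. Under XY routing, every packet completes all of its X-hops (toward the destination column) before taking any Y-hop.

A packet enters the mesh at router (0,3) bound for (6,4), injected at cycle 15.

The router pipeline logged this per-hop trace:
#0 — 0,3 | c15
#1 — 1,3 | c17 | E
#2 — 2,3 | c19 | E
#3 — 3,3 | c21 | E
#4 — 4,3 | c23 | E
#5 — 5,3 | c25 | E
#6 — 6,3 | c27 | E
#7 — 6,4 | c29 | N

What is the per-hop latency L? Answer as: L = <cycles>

L = 2

Between hops 0 and 1 the cycle counter advances 17 − 15 = 2.
Per-hop latency L = Δcyc = 2.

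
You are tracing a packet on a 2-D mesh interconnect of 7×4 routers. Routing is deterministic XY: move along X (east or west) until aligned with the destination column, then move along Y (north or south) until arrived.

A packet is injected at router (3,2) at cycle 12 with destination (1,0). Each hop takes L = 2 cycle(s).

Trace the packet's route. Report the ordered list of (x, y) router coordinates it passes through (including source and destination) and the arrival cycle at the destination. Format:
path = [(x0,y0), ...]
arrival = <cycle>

src (3,2)  cyc=12
W→(2,2)  cyc=14
W→(1,2)  cyc=16
S→(1,1)  cyc=18
S→(1,0)  cyc=20

path = [(3,2), (2,2), (1,2), (1,1), (1,0)]
arrival = 20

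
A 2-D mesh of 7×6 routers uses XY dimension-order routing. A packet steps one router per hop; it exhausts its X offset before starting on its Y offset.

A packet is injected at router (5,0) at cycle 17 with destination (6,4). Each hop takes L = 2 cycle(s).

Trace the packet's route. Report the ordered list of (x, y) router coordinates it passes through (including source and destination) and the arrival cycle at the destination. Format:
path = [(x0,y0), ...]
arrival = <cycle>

#0 — 5,0 | c17
#1 — 6,0 | c19 | E
#2 — 6,1 | c21 | N
#3 — 6,2 | c23 | N
#4 — 6,3 | c25 | N
#5 — 6,4 | c27 | N

path = [(5,0), (6,0), (6,1), (6,2), (6,3), (6,4)]
arrival = 27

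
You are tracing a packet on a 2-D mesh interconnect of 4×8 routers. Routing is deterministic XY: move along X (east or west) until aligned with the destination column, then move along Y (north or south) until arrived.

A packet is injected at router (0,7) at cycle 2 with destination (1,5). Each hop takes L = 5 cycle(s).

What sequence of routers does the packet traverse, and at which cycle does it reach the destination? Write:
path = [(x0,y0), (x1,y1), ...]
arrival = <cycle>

#0 — 0,7 | c2
#1 — 1,7 | c7 | E
#2 — 1,6 | c12 | S
#3 — 1,5 | c17 | S

path = [(0,7), (1,7), (1,6), (1,5)]
arrival = 17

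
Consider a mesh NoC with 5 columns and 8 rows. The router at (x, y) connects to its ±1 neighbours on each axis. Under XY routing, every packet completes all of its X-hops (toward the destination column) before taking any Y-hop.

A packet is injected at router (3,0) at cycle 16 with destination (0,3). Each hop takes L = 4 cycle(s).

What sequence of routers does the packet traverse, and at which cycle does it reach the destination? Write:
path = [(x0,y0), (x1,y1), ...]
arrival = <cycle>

path = [(3,0), (2,0), (1,0), (0,0), (0,1), (0,2), (0,3)]
arrival = 40

t=16: at (3,0)
t=20: at (2,0) after W
t=24: at (1,0) after W
t=28: at (0,0) after W
t=32: at (0,1) after N
t=36: at (0,2) after N
t=40: at (0,3) after N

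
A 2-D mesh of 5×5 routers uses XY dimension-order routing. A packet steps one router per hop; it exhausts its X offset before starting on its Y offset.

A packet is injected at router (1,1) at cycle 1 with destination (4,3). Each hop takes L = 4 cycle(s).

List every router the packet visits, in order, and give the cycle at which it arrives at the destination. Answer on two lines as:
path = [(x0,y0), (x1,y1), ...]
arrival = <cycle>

[0] x=1 y=1 t=1
[1] x=2 y=1 t=5 →E
[2] x=3 y=1 t=9 →E
[3] x=4 y=1 t=13 →E
[4] x=4 y=2 t=17 →N
[5] x=4 y=3 t=21 →N

path = [(1,1), (2,1), (3,1), (4,1), (4,2), (4,3)]
arrival = 21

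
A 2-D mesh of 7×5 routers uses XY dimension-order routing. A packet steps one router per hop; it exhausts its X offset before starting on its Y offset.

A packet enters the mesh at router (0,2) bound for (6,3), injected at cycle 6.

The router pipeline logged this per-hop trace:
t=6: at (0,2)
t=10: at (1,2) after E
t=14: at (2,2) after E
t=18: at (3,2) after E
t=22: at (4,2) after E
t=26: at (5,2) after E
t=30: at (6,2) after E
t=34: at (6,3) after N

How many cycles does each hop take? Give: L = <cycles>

L = 4

From hop 0 (6) to hop 1 (10): +4 cycles.
That increment is L by definition: L = 4.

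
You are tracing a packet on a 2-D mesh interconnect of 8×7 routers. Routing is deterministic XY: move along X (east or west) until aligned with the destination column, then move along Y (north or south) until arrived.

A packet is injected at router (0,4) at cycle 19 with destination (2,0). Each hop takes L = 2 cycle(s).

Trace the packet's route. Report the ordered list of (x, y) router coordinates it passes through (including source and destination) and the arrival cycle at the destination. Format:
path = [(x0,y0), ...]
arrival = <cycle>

#0 — 0,4 | c19
#1 — 1,4 | c21 | E
#2 — 2,4 | c23 | E
#3 — 2,3 | c25 | S
#4 — 2,2 | c27 | S
#5 — 2,1 | c29 | S
#6 — 2,0 | c31 | S

path = [(0,4), (1,4), (2,4), (2,3), (2,2), (2,1), (2,0)]
arrival = 31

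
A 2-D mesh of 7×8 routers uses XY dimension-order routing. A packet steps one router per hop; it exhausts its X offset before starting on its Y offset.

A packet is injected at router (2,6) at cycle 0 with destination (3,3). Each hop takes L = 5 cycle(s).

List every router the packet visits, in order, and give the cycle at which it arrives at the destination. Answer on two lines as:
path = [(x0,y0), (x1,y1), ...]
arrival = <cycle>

[0] x=2 y=6 t=0
[1] x=3 y=6 t=5 →E
[2] x=3 y=5 t=10 →S
[3] x=3 y=4 t=15 →S
[4] x=3 y=3 t=20 →S

path = [(2,6), (3,6), (3,5), (3,4), (3,3)]
arrival = 20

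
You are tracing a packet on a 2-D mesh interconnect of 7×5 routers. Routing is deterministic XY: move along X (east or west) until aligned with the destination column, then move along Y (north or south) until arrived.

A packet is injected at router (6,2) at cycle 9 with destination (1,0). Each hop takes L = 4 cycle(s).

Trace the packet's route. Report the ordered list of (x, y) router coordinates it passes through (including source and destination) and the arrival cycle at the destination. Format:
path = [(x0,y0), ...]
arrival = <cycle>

#0 — 6,2 | c9
#1 — 5,2 | c13 | W
#2 — 4,2 | c17 | W
#3 — 3,2 | c21 | W
#4 — 2,2 | c25 | W
#5 — 1,2 | c29 | W
#6 — 1,1 | c33 | S
#7 — 1,0 | c37 | S

path = [(6,2), (5,2), (4,2), (3,2), (2,2), (1,2), (1,1), (1,0)]
arrival = 37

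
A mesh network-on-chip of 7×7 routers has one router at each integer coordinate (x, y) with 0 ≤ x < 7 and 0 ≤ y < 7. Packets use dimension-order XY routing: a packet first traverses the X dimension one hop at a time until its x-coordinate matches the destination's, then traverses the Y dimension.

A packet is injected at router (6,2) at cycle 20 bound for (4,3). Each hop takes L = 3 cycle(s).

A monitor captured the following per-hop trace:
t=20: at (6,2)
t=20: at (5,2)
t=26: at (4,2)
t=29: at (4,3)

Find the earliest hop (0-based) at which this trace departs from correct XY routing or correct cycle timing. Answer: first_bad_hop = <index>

check 1→ d=(-1,0) cyc+0: BAD: Δcyc=0≠L

first_bad_hop = 1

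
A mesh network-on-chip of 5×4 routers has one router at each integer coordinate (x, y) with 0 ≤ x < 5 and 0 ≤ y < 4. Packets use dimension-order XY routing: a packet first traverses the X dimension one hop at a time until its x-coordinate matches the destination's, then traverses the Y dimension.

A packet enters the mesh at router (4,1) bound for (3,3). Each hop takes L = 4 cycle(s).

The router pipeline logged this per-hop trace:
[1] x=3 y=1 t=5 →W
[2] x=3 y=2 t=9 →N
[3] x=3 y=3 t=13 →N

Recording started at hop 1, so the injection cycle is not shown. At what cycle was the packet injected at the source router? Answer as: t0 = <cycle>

The first recorded entry is hop 1 at cycle 5.
Subtract one hop: t0 = 5 − 4 = 1.

t0 = 1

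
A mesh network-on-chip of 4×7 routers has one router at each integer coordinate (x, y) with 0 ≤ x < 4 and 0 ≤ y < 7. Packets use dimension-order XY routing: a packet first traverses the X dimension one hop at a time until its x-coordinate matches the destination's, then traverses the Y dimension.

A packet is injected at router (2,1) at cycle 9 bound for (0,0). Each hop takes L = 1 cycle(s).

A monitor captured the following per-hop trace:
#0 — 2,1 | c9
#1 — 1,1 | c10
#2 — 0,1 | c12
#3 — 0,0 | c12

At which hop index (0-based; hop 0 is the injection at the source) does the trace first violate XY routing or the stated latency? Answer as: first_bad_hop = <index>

first_bad_hop = 2

hop 1: step (-1,+0), +1 cyc — ok
hop 2: step (-1,+0), +2 cyc — BAD: Δcyc=2≠L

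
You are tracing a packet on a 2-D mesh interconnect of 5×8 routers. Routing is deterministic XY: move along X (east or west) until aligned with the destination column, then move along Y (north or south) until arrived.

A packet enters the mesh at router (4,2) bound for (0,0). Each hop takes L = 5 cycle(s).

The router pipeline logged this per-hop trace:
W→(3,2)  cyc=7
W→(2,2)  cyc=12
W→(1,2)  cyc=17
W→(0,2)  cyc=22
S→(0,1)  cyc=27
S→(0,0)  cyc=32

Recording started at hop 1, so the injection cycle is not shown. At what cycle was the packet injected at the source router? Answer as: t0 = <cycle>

t0 = 2

cyc[1] = 7 and cyc[k] = t0 + k·L for every k.
Subtract one hop: t0 = 7 − 5 = 2.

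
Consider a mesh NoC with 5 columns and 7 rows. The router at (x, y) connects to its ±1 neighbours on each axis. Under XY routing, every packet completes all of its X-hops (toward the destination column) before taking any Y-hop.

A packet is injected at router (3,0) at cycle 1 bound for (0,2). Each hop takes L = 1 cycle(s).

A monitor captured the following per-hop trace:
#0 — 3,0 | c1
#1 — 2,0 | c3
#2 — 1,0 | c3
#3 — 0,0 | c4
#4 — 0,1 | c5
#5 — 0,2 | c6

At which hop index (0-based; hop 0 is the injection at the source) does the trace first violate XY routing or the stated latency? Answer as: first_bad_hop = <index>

first_bad_hop = 1

  1: Δx=-1 Δy=+0 Δt=2 [BAD: Δcyc=2≠L]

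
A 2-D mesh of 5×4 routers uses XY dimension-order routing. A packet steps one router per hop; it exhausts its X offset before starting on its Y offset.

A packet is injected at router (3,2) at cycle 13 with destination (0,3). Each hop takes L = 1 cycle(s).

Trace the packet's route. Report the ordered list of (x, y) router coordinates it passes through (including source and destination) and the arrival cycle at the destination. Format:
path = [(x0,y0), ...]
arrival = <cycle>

path = [(3,2), (2,2), (1,2), (0,2), (0,3)]
arrival = 17

src (3,2)  cyc=13
W→(2,2)  cyc=14
W→(1,2)  cyc=15
W→(0,2)  cyc=16
N→(0,3)  cyc=17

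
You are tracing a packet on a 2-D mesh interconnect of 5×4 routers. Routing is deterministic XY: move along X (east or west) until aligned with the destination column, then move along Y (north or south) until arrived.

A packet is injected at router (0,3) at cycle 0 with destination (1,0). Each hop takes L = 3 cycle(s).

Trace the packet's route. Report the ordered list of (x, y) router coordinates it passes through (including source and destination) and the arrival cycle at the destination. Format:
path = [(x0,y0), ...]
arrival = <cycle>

path = [(0,3), (1,3), (1,2), (1,1), (1,0)]
arrival = 12

t=0: at (0,3)
t=3: at (1,3) after E
t=6: at (1,2) after S
t=9: at (1,1) after S
t=12: at (1,0) after S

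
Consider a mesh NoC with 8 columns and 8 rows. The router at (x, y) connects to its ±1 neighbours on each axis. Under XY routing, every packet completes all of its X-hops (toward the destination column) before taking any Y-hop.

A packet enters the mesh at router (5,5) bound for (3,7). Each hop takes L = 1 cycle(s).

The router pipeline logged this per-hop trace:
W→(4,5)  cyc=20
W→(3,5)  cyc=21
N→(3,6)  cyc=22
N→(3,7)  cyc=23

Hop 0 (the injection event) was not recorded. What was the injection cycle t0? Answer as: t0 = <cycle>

At hop 1 the cycle is 20; in general cyc_k = t0 + kL.
Therefore t0 = 20 − L = 19.

t0 = 19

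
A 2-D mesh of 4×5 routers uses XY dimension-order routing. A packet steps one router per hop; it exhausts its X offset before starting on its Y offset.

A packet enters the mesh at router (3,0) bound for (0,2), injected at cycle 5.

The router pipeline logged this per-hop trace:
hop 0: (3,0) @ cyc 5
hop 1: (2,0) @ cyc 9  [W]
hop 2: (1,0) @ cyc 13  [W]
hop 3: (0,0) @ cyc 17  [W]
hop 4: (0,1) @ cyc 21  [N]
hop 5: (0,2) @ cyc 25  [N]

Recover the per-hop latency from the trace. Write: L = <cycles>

L = 4

cyc[1] − cyc[0] = 9 − 5 = 4.
One hop costs L cycles, so L = 4.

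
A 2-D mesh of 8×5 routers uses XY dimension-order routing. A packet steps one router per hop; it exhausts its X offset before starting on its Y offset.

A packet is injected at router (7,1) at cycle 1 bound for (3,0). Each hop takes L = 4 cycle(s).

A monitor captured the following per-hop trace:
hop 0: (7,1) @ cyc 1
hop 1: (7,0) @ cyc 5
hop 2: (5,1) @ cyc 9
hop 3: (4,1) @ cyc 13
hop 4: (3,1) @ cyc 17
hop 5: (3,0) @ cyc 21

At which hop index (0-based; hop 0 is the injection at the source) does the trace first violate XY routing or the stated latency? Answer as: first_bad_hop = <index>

first_bad_hop = 1

[1] (+0,-1) / 4c ⇒ BAD: Y-move but x=7≠3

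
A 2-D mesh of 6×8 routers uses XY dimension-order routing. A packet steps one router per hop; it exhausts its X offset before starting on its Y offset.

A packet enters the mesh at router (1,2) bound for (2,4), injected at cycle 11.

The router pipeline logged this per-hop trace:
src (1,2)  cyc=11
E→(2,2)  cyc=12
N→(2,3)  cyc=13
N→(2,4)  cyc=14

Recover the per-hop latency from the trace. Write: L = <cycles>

L = 1

cyc[1] − cyc[0] = 12 − 11 = 1.
One hop costs L cycles, so L = 1.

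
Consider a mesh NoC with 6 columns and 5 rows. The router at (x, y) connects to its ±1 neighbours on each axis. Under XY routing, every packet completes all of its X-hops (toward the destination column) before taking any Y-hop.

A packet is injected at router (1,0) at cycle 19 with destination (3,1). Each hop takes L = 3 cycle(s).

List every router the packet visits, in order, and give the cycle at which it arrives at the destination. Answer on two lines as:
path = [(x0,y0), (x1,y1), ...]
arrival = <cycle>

t=19: at (1,0)
t=22: at (2,0) after E
t=25: at (3,0) after E
t=28: at (3,1) after N

path = [(1,0), (2,0), (3,0), (3,1)]
arrival = 28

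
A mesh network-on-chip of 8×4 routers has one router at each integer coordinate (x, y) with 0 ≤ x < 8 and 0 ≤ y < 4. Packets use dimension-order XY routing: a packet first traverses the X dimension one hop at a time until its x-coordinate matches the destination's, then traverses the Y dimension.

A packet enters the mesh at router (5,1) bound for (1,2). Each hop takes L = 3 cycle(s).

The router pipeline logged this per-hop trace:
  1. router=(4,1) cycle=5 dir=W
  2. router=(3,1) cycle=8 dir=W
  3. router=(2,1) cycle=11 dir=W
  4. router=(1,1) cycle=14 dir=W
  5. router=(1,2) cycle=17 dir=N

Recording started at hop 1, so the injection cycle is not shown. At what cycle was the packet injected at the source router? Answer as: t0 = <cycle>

The first recorded entry is hop 1 at cycle 5.
t0 = cyc[1] − L = 5 − 3 = 2.

t0 = 2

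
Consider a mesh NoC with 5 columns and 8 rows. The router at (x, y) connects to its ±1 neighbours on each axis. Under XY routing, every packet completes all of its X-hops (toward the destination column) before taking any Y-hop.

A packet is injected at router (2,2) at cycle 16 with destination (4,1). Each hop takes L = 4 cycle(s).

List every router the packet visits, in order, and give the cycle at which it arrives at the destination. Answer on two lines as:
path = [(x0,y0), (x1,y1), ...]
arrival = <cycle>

src (2,2)  cyc=16
E→(3,2)  cyc=20
E→(4,2)  cyc=24
S→(4,1)  cyc=28

path = [(2,2), (3,2), (4,2), (4,1)]
arrival = 28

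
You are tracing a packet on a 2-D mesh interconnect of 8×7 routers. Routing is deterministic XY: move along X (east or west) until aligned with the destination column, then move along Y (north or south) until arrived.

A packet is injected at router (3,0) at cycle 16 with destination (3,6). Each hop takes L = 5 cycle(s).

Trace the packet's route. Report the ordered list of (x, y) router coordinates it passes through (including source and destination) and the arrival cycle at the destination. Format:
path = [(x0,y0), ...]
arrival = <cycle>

path = [(3,0), (3,1), (3,2), (3,3), (3,4), (3,5), (3,6)]
arrival = 46

t=16: at (3,0)
t=21: at (3,1) after N
t=26: at (3,2) after N
t=31: at (3,3) after N
t=36: at (3,4) after N
t=41: at (3,5) after N
t=46: at (3,6) after N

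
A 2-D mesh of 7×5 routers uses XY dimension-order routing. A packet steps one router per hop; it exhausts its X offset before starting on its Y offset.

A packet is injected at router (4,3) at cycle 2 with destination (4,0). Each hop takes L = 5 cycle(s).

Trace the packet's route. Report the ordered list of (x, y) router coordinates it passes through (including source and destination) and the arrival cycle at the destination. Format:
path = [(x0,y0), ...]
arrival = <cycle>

path = [(4,3), (4,2), (4,1), (4,0)]
arrival = 17

src (4,3)  cyc=2
S→(4,2)  cyc=7
S→(4,1)  cyc=12
S→(4,0)  cyc=17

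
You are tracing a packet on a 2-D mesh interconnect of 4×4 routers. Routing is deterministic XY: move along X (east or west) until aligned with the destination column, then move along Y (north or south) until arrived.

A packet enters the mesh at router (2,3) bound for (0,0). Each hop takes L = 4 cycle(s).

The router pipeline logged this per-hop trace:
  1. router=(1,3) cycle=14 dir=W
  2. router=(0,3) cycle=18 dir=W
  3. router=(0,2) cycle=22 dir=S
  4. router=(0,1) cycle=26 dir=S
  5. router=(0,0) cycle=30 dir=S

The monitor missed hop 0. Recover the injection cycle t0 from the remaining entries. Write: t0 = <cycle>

t0 = 10

cyc[1] = 14 and cyc[k] = t0 + k·L for every k.
Subtract one hop: t0 = 14 − 4 = 10.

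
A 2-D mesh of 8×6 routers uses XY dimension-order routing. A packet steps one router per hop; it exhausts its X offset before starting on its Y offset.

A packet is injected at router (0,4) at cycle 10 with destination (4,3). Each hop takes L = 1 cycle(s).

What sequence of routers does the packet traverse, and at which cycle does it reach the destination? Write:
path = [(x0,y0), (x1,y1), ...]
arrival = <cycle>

src (0,4)  cyc=10
E→(1,4)  cyc=11
E→(2,4)  cyc=12
E→(3,4)  cyc=13
E→(4,4)  cyc=14
S→(4,3)  cyc=15

path = [(0,4), (1,4), (2,4), (3,4), (4,4), (4,3)]
arrival = 15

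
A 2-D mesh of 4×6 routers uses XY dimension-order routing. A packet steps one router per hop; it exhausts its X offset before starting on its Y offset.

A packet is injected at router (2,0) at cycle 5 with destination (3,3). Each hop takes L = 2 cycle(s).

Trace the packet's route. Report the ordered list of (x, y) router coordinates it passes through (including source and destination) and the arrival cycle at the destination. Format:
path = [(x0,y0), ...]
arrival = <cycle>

[0] x=2 y=0 t=5
[1] x=3 y=0 t=7 →E
[2] x=3 y=1 t=9 →N
[3] x=3 y=2 t=11 →N
[4] x=3 y=3 t=13 →N

path = [(2,0), (3,0), (3,1), (3,2), (3,3)]
arrival = 13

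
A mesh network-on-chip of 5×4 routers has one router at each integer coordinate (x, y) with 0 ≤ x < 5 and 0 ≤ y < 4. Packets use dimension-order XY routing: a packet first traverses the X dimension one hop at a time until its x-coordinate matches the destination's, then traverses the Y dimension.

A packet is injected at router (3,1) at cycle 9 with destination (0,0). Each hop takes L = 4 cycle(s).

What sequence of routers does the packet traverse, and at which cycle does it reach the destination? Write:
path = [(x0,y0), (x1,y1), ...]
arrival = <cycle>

t=9: at (3,1)
t=13: at (2,1) after W
t=17: at (1,1) after W
t=21: at (0,1) after W
t=25: at (0,0) after S

path = [(3,1), (2,1), (1,1), (0,1), (0,0)]
arrival = 25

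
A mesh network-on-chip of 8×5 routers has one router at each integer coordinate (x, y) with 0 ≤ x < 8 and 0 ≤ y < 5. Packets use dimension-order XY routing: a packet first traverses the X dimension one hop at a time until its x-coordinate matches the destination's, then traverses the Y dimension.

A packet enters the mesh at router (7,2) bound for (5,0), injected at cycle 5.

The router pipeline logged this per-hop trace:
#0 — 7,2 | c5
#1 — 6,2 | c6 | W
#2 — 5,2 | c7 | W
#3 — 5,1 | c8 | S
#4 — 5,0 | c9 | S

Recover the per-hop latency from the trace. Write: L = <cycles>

L = 1

Between hops 0 and 1 the cycle counter advances 6 − 5 = 1.
That increment is L by definition: L = 1.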